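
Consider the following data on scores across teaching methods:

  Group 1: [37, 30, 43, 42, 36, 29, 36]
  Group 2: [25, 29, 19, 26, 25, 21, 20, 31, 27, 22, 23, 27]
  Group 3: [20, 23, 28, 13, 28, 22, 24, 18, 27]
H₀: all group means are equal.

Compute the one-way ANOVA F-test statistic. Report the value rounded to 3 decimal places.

Group means [36.14, 24.58, 22.56], grand mean 26.821
SSB = Σnᵢ(x̄ᵢ−x̄)² = 832.111; SSW = ΣΣ(x−x̄ᵢ)² = 519.996
MSB = 832.111/2 = 416.0556; MSW = 519.996/25 = 20.7998
F = MSB/MSW = 20.0028
df = (2, 25)

test statistic = 20.003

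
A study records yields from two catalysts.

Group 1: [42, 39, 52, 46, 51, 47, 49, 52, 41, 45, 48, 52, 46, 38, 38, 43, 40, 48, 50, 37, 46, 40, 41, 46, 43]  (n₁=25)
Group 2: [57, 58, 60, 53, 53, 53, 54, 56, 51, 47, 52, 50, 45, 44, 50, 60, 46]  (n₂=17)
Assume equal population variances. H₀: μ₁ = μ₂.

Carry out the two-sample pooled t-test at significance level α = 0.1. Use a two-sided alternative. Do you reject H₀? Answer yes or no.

x̄₁=44.800, s₁=4.770, n₁=25
x̄₂=52.294, s₂=4.959, n₂=17
s_p² = [24·4.770² + 16·4.959²]/40 = 23.4882
SE = √(s_p²·(1/25+1/17)) = 1.5235
t = (44.800−52.294)/1.5235 = -4.9189
df = 40
p-value (two-sided) = 0.00002
At α=0.1: p < α → reject H₀

reject H₀: yes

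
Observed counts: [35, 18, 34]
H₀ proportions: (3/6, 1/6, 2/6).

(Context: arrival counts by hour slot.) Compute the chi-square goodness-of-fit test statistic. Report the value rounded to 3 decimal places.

test statistic = 3.368

n = 87; E_i = n·p_i = [43.50, 14.50, 29.00]
χ² = (35−43.50)²/43.50 + (18−14.50)²/14.50 + (34−29.00)²/29.00 = 3.3678
df = 2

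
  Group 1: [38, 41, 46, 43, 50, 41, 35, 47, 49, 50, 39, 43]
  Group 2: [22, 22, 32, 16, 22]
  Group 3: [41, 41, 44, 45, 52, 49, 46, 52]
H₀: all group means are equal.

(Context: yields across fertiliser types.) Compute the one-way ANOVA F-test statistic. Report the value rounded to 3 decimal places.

Group means [43.50, 22.80, 46.25], grand mean 40.240
SSB = Σnᵢ(x̄ᵢ−x̄)² = 1937.260; SSW = ΣΣ(x−x̄ᵢ)² = 537.300
MSB = 1937.260/2 = 968.6300; MSW = 537.300/22 = 24.4227
F = MSB/MSW = 39.6610
df = (2, 22)

test statistic = 39.661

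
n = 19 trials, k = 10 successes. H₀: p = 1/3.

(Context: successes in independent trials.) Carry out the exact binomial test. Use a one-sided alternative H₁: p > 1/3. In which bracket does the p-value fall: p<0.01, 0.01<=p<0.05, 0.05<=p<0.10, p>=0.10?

p-value bracket: 0.05<=p<0.10

Exact binomial: n=19, k=10, p₀=1/3=0.3333
P(X≥10) from Σ C(n,i)·p₀^i·(1−p₀)^(n−i)
p-value (one-sided, H₁ greater) = 0.06477
→ bracket: 0.05<=p<0.10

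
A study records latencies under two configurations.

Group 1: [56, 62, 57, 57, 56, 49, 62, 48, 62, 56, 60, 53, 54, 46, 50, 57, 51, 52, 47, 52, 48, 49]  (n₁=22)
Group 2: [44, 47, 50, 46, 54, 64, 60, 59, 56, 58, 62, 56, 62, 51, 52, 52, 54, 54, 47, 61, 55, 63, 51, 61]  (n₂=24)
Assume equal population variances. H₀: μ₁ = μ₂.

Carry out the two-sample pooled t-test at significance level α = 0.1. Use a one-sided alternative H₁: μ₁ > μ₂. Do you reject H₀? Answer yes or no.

x̄₁=53.818, s₁=5.049, n₁=22
x̄₂=54.958, s₂=5.805, n₂=24
s_p² = [21·5.049² + 23·5.805²]/44 = 29.7780
SE = √(s_p²·(1/22+1/24)) = 1.6107
t = (53.818−54.958)/1.6107 = -0.7079
df = 44
p-value (one-sided, H₁ greater) = 0.75862
At α=0.1: p ≥ α → fail to reject H₀

reject H₀: no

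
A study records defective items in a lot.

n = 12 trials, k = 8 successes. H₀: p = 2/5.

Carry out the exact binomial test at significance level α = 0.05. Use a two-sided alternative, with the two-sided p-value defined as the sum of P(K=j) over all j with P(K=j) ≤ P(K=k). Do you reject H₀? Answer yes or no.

reject H₀: no

Exact binomial: n=12, k=8, p₀=2/5=0.4000
P(X=j) = C(n,j)·p₀^j·(1−p₀)^(n−j); p = Σ P(X=j) over j with P(X=j) ≤ P(X=8)
p-value (two-sided) = 0.07690
At α=0.05: p ≥ α → fail to reject H₀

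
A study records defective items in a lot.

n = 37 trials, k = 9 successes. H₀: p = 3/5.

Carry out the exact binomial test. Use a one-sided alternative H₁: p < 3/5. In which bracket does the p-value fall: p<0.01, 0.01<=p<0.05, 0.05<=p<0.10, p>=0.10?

Exact binomial: n=37, k=9, p₀=3/5=0.6000
P(X≤9) from Σ C(n,i)·p₀^i·(1−p₀)^(n−i)
p-value (one-sided, H₁ less) = 0.00001
→ bracket: p<0.01

p-value bracket: p<0.01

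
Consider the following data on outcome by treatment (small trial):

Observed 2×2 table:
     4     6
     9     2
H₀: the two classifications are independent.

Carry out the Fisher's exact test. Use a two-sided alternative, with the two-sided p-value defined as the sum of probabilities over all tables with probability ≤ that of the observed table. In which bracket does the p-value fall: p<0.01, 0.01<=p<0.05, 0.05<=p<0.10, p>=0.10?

p-value bracket: 0.05<=p<0.10

Margins: r₁=10, r₂=11, c₁=13, c₂=8, n=21
p_obs = C(10,4)·C(11,9)/C(21,13); sum pmf over tables with pmf ≤ p_obs
p-value (two-sided) = 0.08050
→ bracket: 0.05<=p<0.10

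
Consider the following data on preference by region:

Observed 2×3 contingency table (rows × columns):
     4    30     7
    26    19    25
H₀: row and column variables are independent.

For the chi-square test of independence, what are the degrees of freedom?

df = (r−1)(c−1) = (2−1)·(3−1) = 2

degrees of freedom = 2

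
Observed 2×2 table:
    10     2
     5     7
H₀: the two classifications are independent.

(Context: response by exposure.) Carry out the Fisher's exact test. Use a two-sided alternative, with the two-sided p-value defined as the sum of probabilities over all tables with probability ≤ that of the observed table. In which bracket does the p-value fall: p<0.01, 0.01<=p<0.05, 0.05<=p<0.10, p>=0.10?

Margins: r₁=12, r₂=12, c₁=15, c₂=9, n=24
p_obs = C(12,10)·C(12,5)/C(24,15); sum pmf over tables with pmf ≤ p_obs
p-value (two-sided) = 0.08938
→ bracket: 0.05<=p<0.10

p-value bracket: 0.05<=p<0.10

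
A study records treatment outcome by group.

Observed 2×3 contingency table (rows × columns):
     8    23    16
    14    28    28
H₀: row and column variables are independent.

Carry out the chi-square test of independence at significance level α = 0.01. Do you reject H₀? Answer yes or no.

reject H₀: no

Row totals [47, 70], col totals [22, 51, 44], n=117
χ² = (8−8.84)²/8.84 + (23−20.49)²/20.49 + (16−17.68)²/17.68 + (14−13.16)²/13.16 + (28−30.51)²/30.51 + (28−26.32)²/26.32 = 0.9132
df = 2
p-value (upper-tail) = 0.63343
At α=0.01: p ≥ α → fail to reject H₀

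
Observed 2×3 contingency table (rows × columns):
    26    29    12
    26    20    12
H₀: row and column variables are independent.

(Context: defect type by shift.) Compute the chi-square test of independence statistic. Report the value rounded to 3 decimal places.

test statistic = 1.010

Row totals [67, 58], col totals [52, 49, 24], n=125
χ² = (26−27.87)²/27.87 + (29−26.26)²/26.26 + (12−12.86)²/12.86 + (26−24.13)²/24.13 + (20−22.74)²/22.74 + (12−11.14)²/11.14 = 1.0103
df = 2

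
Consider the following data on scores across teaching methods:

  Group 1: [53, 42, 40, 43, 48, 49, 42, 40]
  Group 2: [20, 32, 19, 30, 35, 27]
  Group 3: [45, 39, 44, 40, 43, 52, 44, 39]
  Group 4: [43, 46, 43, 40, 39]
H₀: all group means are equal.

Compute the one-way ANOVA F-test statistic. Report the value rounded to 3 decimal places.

test statistic = 18.372

Group means [44.62, 27.17, 43.25, 42.20], grand mean 39.889
SSB = Σnᵢ(x̄ᵢ−x̄)² = 1267.658; SSW = ΣΣ(x−x̄ᵢ)² = 529.008
MSB = 1267.658/3 = 422.5528; MSW = 529.008/23 = 23.0004
F = MSB/MSW = 18.3716
df = (3, 23)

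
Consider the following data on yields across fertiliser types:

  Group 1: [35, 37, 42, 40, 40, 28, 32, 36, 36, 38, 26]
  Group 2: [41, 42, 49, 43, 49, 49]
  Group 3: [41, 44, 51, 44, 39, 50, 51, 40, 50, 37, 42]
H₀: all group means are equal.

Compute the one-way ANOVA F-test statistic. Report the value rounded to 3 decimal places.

Group means [35.45, 45.50, 44.45], grand mean 41.143
SSB = Σnᵢ(x̄ᵢ−x̄)² = 590.474; SSW = ΣΣ(x−x̄ᵢ)² = 596.955
MSB = 590.474/2 = 295.2370; MSW = 596.955/25 = 23.8782
F = MSB/MSW = 12.3643
df = (2, 25)

test statistic = 12.364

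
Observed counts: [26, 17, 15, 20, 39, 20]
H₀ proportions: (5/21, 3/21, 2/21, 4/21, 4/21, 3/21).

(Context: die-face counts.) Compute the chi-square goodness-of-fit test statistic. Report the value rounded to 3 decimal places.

n = 137; E_i = n·p_i = [32.62, 19.57, 13.05, 26.10, 26.10, 19.57]
χ² = (26−32.62)²/32.62 + (17−19.57)²/19.57 + (15−13.05)²/13.05 + (20−26.10)²/26.10 + (39−26.10)²/26.10 + (20−19.57)²/19.57 = 9.7880
df = 5

test statistic = 9.788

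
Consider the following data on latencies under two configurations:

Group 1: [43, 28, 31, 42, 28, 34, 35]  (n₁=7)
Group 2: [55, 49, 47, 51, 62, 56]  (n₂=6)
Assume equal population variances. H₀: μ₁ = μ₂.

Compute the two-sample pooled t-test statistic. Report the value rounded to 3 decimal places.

test statistic = -5.819

x̄₁=34.429, s₁=6.133, n₁=7
x̄₂=53.333, s₂=5.465, n₂=6
s_p² = [6·6.133² + 5·5.465²]/11 = 34.0952
SE = √(s_p²·(1/7+1/6)) = 3.2486
t = (34.429−53.333)/3.2486 = -5.8194
df = 11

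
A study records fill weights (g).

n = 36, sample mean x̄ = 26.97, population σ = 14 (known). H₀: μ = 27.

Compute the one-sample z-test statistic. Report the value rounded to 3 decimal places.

SE = σ/√n = 14/√36 = 2.3333
z = (x̄−μ₀)/SE = (26.97−27)/2.3333 = -0.0129

test statistic = -0.013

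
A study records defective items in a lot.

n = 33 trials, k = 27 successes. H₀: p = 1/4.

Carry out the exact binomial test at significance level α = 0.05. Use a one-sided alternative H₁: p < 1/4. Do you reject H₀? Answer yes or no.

Exact binomial: n=33, k=27, p₀=1/4=0.2500
P(X≤27) from Σ C(n,i)·p₀^i·(1−p₀)^(n−i)
p-value (one-sided, H₁ less) = 1.00000
At α=0.05: p ≥ α → fail to reject H₀

reject H₀: no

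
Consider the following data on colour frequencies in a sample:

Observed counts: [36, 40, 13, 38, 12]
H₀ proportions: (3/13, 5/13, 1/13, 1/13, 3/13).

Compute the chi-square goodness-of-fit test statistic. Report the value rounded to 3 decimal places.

n = 139; E_i = n·p_i = [32.08, 53.46, 10.69, 10.69, 32.08]
χ² = (36−32.08)²/32.08 + (40−53.46)²/53.46 + (13−10.69)²/10.69 + (38−10.69)²/10.69 + (12−32.08)²/32.08 = 86.6763
df = 4

test statistic = 86.676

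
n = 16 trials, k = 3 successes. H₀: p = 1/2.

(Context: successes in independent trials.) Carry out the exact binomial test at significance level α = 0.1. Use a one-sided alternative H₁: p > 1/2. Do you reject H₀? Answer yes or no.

Exact binomial: n=16, k=3, p₀=1/2=0.5000
P(X≥3) from Σ C(n,i)·p₀^i·(1−p₀)^(n−i)
p-value (one-sided, H₁ greater) = 0.99791
At α=0.1: p ≥ α → fail to reject H₀

reject H₀: no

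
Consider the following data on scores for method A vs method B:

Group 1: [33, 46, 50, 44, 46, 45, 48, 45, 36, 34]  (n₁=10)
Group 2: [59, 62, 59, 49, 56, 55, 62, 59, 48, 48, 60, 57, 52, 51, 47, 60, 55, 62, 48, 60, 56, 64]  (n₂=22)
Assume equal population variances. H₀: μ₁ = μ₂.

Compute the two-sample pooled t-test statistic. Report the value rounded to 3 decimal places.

x̄₁=42.700, s₁=6.056, n₁=10
x̄₂=55.864, s₂=5.401, n₂=22
s_p² = [9·6.056² + 21·5.401²]/30 = 31.4230
SE = √(s_p²·(1/10+1/22)) = 2.1379
t = (42.700−55.864)/2.1379 = -6.1573
df = 30

test statistic = -6.157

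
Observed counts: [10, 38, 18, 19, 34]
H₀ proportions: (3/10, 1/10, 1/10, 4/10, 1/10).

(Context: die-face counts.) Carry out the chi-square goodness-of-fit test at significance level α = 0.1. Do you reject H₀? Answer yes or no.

reject H₀: yes

n = 119; E_i = n·p_i = [35.70, 11.90, 11.90, 47.60, 11.90]
χ² = (10−35.70)²/35.70 + (38−11.90)²/11.90 + (18−11.90)²/11.90 + (19−47.60)²/47.60 + (34−11.90)²/11.90 = 137.0994
df = 4
p-value (upper-tail) = 0.00000
At α=0.1: p < α → reject H₀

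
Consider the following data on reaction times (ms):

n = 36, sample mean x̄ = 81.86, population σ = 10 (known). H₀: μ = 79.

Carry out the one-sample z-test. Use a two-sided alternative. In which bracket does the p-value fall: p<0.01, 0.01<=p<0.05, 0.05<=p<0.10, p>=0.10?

SE = σ/√n = 10/√36 = 1.6667
z = (x̄−μ₀)/SE = (81.86−79)/1.6667 = 1.7160
p-value (two-sided) = 0.08616
→ bracket: 0.05<=p<0.10

p-value bracket: 0.05<=p<0.10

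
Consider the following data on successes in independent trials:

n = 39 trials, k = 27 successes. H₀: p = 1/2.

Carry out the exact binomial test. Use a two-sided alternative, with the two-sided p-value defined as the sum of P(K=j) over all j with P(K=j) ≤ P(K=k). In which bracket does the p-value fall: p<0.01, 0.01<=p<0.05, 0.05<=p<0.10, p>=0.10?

p-value bracket: 0.01<=p<0.05

Exact binomial: n=39, k=27, p₀=1/2=0.5000
P(X=j) = C(n,j)·p₀^j·(1−p₀)^(n−j); p = Σ P(X=j) over j with P(X=j) ≤ P(X=27)
p-value (two-sided) = 0.02370
→ bracket: 0.01<=p<0.05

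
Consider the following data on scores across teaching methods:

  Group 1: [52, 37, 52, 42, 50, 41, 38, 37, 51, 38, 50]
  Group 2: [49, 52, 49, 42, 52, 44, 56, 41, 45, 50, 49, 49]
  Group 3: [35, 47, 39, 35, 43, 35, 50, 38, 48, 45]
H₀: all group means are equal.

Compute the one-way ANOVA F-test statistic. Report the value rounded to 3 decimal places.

Group means [44.36, 48.17, 41.50], grand mean 44.879
SSB = Σnᵢ(x̄ᵢ−x̄)² = 246.803; SSW = ΣΣ(x−x̄ᵢ)² = 948.712
MSB = 246.803/2 = 123.4015; MSW = 948.712/30 = 31.6237
F = MSB/MSW = 3.9022
df = (2, 30)

test statistic = 3.902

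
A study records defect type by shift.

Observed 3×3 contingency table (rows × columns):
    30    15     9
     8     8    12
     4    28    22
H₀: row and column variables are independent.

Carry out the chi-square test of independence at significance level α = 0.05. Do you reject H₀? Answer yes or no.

Row totals [54, 28, 54], col totals [42, 51, 43], n=136
χ² = (30−16.68)²/16.68 + (15−20.25)²/20.25 + (9−17.07)²/17.07 + (8−8.65)²/8.65 + (8−10.50)²/10.50 + (12−8.85)²/8.85 + (4−16.68)²/16.68 + (28−20.25)²/20.25 + (22−17.07)²/17.07 = 31.6094
df = 4
p-value (upper-tail) = 0.00000
At α=0.05: p < α → reject H₀

reject H₀: yes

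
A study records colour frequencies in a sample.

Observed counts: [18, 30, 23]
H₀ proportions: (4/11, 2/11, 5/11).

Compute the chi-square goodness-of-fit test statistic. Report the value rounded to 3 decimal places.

test statistic = 27.659

n = 71; E_i = n·p_i = [25.82, 12.91, 32.27]
χ² = (18−25.82)²/25.82 + (30−12.91)²/12.91 + (23−32.27)²/32.27 = 27.6592
df = 2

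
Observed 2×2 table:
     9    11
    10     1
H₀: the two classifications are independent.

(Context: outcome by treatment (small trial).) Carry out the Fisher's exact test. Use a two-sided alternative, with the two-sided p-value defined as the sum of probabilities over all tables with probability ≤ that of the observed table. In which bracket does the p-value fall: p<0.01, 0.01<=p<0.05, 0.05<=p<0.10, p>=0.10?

Margins: r₁=20, r₂=11, c₁=19, c₂=12, n=31
p_obs = C(20,9)·C(11,10)/C(31,19); sum pmf over tables with pmf ≤ p_obs
p-value (two-sided) = 0.02011
→ bracket: 0.01<=p<0.05

p-value bracket: 0.01<=p<0.05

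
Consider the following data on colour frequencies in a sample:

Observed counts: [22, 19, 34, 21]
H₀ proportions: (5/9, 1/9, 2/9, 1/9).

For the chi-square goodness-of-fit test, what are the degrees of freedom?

df = k − 1 = 4 − 1 = 3

degrees of freedom = 3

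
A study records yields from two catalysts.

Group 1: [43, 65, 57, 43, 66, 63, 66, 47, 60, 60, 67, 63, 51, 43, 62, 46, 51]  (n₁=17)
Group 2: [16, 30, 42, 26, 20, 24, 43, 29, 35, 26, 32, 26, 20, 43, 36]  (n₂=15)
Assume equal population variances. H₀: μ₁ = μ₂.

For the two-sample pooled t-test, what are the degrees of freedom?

df = n₁ + n₂ − 2 = 17 + 15 − 2 = 30

degrees of freedom = 30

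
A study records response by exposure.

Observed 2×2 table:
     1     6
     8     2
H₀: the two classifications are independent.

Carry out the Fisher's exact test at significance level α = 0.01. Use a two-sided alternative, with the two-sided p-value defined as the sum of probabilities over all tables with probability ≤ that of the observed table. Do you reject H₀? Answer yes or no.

Margins: r₁=7, r₂=10, c₁=9, c₂=8, n=17
p_obs = C(7,1)·C(10,8)/C(17,9); sum pmf over tables with pmf ≤ p_obs
p-value (two-sided) = 0.01522
At α=0.01: p ≥ α → fail to reject H₀

reject H₀: no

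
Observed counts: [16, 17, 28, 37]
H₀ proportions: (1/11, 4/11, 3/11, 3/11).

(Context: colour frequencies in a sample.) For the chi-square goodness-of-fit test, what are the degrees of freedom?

degrees of freedom = 3

df = k − 1 = 4 − 1 = 3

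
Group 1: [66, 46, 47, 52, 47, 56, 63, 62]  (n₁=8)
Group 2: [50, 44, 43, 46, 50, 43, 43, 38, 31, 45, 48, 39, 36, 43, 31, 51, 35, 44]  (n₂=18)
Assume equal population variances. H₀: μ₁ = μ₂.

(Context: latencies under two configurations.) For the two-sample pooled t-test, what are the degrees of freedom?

degrees of freedom = 24

df = n₁ + n₂ − 2 = 8 + 18 − 2 = 24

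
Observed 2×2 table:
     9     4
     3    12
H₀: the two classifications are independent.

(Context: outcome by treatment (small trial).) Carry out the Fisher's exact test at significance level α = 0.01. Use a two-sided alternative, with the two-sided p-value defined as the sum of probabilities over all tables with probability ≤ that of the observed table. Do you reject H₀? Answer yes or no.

Margins: r₁=13, r₂=15, c₁=12, c₂=16, n=28
p_obs = C(13,9)·C(15,3)/C(28,12); sum pmf over tables with pmf ≤ p_obs
p-value (two-sided) = 0.02002
At α=0.01: p ≥ α → fail to reject H₀

reject H₀: no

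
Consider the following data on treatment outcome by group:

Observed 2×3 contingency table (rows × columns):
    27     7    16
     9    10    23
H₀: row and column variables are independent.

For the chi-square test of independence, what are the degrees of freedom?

degrees of freedom = 2

df = (r−1)(c−1) = (2−1)·(3−1) = 2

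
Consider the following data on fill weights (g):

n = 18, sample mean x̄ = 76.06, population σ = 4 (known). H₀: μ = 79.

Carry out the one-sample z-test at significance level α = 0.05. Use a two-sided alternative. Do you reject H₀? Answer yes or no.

SE = σ/√n = 4/√18 = 0.9428
z = (x̄−μ₀)/SE = (76.06−79)/0.9428 = -3.1183
p-value (two-sided) = 0.00182
At α=0.05: p < α → reject H₀

reject H₀: yes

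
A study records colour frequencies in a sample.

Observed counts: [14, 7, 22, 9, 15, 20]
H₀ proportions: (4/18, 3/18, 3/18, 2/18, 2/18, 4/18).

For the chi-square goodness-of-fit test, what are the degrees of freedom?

df = k − 1 = 6 − 1 = 5

degrees of freedom = 5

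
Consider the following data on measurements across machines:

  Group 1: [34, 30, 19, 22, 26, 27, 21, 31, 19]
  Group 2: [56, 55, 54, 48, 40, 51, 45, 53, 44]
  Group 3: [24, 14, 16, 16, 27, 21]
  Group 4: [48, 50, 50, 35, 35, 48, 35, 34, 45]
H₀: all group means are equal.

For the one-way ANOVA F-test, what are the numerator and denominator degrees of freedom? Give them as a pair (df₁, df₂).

degrees of freedom = [3, 29]

k = 4 groups, N = 33 total
df = (k−1, N−k) = (4−1, 33−4) = (3, 29)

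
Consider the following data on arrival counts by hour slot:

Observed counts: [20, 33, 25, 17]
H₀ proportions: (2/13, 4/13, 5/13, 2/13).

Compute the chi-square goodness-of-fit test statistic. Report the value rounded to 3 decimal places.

test statistic = 6.503

n = 95; E_i = n·p_i = [14.62, 29.23, 36.54, 14.62]
χ² = (20−14.62)²/14.62 + (33−29.23)²/29.23 + (25−36.54)²/36.54 + (17−14.62)²/14.62 = 6.5026
df = 3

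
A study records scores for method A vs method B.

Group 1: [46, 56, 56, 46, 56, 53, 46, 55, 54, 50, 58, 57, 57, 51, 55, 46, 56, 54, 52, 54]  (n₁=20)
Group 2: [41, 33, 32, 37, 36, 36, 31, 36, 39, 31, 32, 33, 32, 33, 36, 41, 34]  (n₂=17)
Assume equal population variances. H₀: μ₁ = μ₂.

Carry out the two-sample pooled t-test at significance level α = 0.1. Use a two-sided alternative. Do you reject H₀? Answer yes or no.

reject H₀: yes

x̄₁=52.900, s₁=4.064, n₁=20
x̄₂=34.882, s₂=3.238, n₂=17
s_p² = [19·4.064² + 16·3.238²]/35 = 13.7590
SE = √(s_p²·(1/20+1/17)) = 1.2236
t = (52.900−34.882)/1.2236 = 14.7246
df = 35
p-value (two-sided) = 0.00000
At α=0.1: p < α → reject H₀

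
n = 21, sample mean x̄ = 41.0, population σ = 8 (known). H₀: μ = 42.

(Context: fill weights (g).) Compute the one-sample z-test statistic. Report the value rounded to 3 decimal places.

SE = σ/√n = 8/√21 = 1.7457
z = (x̄−μ₀)/SE = (41.0−42)/1.7457 = -0.5728

test statistic = -0.573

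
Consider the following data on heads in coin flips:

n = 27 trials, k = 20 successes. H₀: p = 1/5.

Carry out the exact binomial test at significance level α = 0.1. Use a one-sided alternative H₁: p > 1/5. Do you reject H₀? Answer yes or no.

Exact binomial: n=27, k=20, p₀=1/5=0.2000
P(X≥20) from Σ C(n,i)·p₀^i·(1−p₀)^(n−i)
p-value (one-sided, H₁ greater) = 0.00000
At α=0.1: p < α → reject H₀

reject H₀: yes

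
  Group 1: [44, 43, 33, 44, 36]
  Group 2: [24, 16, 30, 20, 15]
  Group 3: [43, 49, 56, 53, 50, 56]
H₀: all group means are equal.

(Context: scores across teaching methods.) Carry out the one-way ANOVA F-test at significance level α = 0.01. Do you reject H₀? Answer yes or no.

Group means [40.00, 21.00, 51.17], grand mean 38.250
SSB = Σnᵢ(x̄ᵢ−x̄)² = 2504.167; SSW = ΣΣ(x−x̄ᵢ)² = 380.833
MSB = 2504.167/2 = 1252.0833; MSW = 380.833/13 = 29.2949
F = MSB/MSW = 42.7407
df = (2, 13)
p-value (upper-tail) = 0.00000
At α=0.01: p < α → reject H₀

reject H₀: yes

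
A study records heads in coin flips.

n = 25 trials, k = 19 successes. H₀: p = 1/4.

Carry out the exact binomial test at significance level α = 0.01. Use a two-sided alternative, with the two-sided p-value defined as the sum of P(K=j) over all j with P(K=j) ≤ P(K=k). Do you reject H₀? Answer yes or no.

reject H₀: yes

Exact binomial: n=25, k=19, p₀=1/4=0.2500
P(X=j) = C(n,j)·p₀^j·(1−p₀)^(n−j); p = Σ P(X=j) over j with P(X=j) ≤ P(X=19)
p-value (two-sided) = 0.00000
At α=0.01: p < α → reject H₀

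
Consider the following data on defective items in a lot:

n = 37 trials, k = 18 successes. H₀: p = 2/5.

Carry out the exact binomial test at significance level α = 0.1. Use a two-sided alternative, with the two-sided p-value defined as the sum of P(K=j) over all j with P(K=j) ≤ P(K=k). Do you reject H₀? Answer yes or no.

reject H₀: no

Exact binomial: n=37, k=18, p₀=2/5=0.4000
P(X=j) = C(n,j)·p₀^j·(1−p₀)^(n−j); p = Σ P(X=j) over j with P(X=j) ≤ P(X=18)
p-value (two-sided) = 0.31533
At α=0.1: p ≥ α → fail to reject H₀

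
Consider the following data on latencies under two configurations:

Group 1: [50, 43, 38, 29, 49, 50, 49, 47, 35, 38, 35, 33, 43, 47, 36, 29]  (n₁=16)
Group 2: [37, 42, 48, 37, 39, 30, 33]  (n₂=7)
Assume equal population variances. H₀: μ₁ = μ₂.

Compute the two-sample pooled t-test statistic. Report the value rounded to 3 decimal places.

x̄₁=40.688, s₁=7.463, n₁=16
x̄₂=38.000, s₂=5.888, n₂=7
s_p² = [15·7.463² + 6·5.888²]/21 = 49.6875
SE = √(s_p²·(1/16+1/7)) = 3.1943
t = (40.688−38.000)/3.1943 = 0.8413
df = 21

test statistic = 0.841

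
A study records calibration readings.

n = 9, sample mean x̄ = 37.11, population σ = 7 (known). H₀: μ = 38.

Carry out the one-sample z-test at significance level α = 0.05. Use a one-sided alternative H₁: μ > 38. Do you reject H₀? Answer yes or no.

reject H₀: no

SE = σ/√n = 7/√9 = 2.3333
z = (x̄−μ₀)/SE = (37.11−38)/2.3333 = -0.3814
p-value (one-sided, H₁ greater) = 0.64856
At α=0.05: p ≥ α → fail to reject H₀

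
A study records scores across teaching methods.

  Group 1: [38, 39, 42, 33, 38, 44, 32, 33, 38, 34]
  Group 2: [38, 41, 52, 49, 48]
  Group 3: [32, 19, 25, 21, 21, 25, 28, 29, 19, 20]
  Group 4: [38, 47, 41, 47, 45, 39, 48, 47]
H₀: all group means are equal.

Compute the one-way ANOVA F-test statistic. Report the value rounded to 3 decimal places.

Group means [37.10, 45.60, 23.90, 44.00], grand mean 36.061
SSB = Σnᵢ(x̄ᵢ−x̄)² = 2448.879; SSW = ΣΣ(x−x̄ᵢ)² = 589.000
MSB = 2448.879/3 = 816.2929; MSW = 589.000/29 = 20.3103
F = MSB/MSW = 40.1910
df = (3, 29)

test statistic = 40.191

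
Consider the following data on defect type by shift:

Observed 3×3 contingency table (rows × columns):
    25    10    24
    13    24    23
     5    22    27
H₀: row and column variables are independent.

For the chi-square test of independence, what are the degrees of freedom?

df = (r−1)(c−1) = (3−1)·(3−1) = 4

degrees of freedom = 4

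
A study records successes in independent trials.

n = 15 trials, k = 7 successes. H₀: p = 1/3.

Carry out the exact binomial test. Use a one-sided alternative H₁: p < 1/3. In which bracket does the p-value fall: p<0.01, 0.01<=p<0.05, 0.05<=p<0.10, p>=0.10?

Exact binomial: n=15, k=7, p₀=1/3=0.3333
P(X≤7) from Σ C(n,i)·p₀^i·(1−p₀)^(n−i)
p-value (one-sided, H₁ less) = 0.91177
→ bracket: p>=0.10

p-value bracket: p>=0.10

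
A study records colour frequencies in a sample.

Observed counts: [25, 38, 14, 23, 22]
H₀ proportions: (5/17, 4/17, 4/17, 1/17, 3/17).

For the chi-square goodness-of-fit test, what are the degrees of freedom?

df = k − 1 = 5 − 1 = 4

degrees of freedom = 4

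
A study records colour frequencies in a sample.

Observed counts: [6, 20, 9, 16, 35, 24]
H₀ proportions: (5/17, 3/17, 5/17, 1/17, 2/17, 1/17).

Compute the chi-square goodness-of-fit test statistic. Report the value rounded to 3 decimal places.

test statistic = 137.463

n = 110; E_i = n·p_i = [32.35, 19.41, 32.35, 6.47, 12.94, 6.47]
χ² = (6−32.35)²/32.35 + (20−19.41)²/19.41 + (9−32.35)²/32.35 + (16−6.47)²/6.47 + (35−12.94)²/12.94 + (24−6.47)²/6.47 = 137.4633
df = 5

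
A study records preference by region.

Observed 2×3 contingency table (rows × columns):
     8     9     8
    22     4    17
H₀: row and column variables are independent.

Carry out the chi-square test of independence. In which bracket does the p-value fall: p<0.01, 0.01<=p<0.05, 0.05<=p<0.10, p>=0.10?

p-value bracket: 0.01<=p<0.05

Row totals [25, 43], col totals [30, 13, 25], n=68
χ² = (8−11.03)²/11.03 + (9−4.78)²/4.78 + (8−9.19)²/9.19 + (22−18.97)²/18.97 + (4−8.22)²/8.22 + (17−15.81)²/15.81 = 7.4540
df = 2
p-value (upper-tail) = 0.02406
→ bracket: 0.01<=p<0.05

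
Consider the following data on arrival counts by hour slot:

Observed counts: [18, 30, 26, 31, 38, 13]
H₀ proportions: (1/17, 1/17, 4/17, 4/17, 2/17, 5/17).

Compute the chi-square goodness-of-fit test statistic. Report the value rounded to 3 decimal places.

test statistic = 104.345

n = 156; E_i = n·p_i = [9.18, 9.18, 36.71, 36.71, 18.35, 45.88]
χ² = (18−9.18)²/9.18 + (30−9.18)²/9.18 + (26−36.71)²/36.71 + (31−36.71)²/36.71 + (38−18.35)²/18.35 + (13−45.88)²/45.88 = 104.3452
df = 5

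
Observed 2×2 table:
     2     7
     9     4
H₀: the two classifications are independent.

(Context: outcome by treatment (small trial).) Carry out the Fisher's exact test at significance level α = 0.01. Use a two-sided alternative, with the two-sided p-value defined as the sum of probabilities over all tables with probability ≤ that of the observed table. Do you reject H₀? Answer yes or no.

reject H₀: no

Margins: r₁=9, r₂=13, c₁=11, c₂=11, n=22
p_obs = C(9,2)·C(13,9)/C(22,11); sum pmf over tables with pmf ≤ p_obs
p-value (two-sided) = 0.08050
At α=0.01: p ≥ α → fail to reject H₀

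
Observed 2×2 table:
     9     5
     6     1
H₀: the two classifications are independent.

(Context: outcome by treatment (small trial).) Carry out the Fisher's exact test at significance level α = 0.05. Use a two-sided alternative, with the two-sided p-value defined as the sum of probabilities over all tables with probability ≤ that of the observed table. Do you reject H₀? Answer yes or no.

Margins: r₁=14, r₂=7, c₁=15, c₂=6, n=21
p_obs = C(14,9)·C(7,6)/C(21,15); sum pmf over tables with pmf ≤ p_obs
p-value (two-sided) = 0.61262
At α=0.05: p ≥ α → fail to reject H₀

reject H₀: no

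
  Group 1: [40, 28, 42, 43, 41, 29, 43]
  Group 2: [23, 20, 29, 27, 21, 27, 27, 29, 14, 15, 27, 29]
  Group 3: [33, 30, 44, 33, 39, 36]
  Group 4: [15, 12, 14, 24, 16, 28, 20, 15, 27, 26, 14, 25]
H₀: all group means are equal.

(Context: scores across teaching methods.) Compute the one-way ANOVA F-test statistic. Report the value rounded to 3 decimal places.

test statistic = 20.760

Group means [38.00, 24.00, 35.83, 19.67], grand mean 27.162
SSB = Σnᵢ(x̄ᵢ−x̄)² = 2067.527; SSW = ΣΣ(x−x̄ᵢ)² = 1095.500
MSB = 2067.527/3 = 689.1757; MSW = 1095.500/33 = 33.1970
F = MSB/MSW = 20.7602
df = (3, 33)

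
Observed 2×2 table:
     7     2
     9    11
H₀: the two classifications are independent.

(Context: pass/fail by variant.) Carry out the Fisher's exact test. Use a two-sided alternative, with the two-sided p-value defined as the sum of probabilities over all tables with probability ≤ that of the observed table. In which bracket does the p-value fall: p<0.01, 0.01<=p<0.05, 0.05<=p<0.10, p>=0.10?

Margins: r₁=9, r₂=20, c₁=16, c₂=13, n=29
p_obs = C(9,7)·C(20,9)/C(29,16); sum pmf over tables with pmf ≤ p_obs
p-value (two-sided) = 0.12964
→ bracket: p>=0.10

p-value bracket: p>=0.10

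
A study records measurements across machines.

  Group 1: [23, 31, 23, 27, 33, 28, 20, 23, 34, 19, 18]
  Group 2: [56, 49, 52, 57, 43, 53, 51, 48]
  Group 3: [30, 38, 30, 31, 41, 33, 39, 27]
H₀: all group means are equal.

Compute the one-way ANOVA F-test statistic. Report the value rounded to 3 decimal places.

Group means [25.36, 51.12, 33.62], grand mean 35.444
SSB = Σnᵢ(x̄ᵢ−x̄)² = 3111.371; SSW = ΣΣ(x−x̄ᵢ)² = 637.295
MSB = 3111.371/2 = 1555.6856; MSW = 637.295/24 = 26.5540
F = MSB/MSW = 58.5858
df = (2, 24)

test statistic = 58.586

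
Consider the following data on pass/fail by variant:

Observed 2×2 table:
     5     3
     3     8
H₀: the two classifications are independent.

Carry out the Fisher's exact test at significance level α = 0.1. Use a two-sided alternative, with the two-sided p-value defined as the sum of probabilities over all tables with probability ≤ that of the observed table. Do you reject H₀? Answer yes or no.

reject H₀: no

Margins: r₁=8, r₂=11, c₁=8, c₂=11, n=19
p_obs = C(8,5)·C(11,3)/C(19,8); sum pmf over tables with pmf ≤ p_obs
p-value (two-sided) = 0.18092
At α=0.1: p ≥ α → fail to reject H₀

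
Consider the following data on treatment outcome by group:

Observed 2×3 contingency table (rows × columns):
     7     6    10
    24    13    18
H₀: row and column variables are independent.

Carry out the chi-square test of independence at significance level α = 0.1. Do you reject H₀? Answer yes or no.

Row totals [23, 55], col totals [31, 19, 28], n=78
χ² = (7−9.14)²/9.14 + (6−5.60)²/5.60 + (10−8.26)²/8.26 + (24−21.86)²/21.86 + (13−13.40)²/13.40 + (18−19.74)²/19.74 = 1.2734
df = 2
p-value (upper-tail) = 0.52905
At α=0.1: p ≥ α → fail to reject H₀

reject H₀: no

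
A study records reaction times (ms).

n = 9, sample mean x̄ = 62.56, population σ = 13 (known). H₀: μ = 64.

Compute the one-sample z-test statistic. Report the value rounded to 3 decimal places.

SE = σ/√n = 13/√9 = 4.3333
z = (x̄−μ₀)/SE = (62.56−64)/4.3333 = -0.3323

test statistic = -0.332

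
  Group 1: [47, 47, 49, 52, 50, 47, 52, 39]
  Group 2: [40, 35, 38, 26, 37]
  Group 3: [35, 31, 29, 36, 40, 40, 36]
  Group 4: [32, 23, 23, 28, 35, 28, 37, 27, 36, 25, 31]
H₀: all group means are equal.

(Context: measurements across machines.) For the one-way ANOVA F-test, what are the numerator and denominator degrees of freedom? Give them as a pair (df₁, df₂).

k = 4 groups, N = 31 total
df = (k−1, N−k) = (4−1, 31−4) = (3, 27)

degrees of freedom = [3, 27]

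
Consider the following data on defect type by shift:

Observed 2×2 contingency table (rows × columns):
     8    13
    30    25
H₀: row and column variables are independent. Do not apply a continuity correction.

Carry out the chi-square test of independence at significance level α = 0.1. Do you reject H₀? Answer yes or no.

Row totals [21, 55], col totals [38, 38], n=76
χ² = (8−10.50)²/10.50 + (13−10.50)²/10.50 + (30−27.50)²/27.50 + (25−27.50)²/27.50 = 1.6450
df = 1
p-value (upper-tail) = 0.19964
At α=0.1: p ≥ α → fail to reject H₀

reject H₀: no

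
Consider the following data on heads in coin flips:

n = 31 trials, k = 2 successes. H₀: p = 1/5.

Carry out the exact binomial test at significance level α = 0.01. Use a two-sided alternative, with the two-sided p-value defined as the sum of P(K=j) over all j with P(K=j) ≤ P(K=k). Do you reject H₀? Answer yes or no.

reject H₀: no

Exact binomial: n=31, k=2, p₀=1/5=0.2000
P(X=j) = C(n,j)·p₀^j·(1−p₀)^(n−j); p = Σ P(X=j) over j with P(X=j) ≤ P(X=2)
p-value (two-sided) = 0.07016
At α=0.01: p ≥ α → fail to reject H₀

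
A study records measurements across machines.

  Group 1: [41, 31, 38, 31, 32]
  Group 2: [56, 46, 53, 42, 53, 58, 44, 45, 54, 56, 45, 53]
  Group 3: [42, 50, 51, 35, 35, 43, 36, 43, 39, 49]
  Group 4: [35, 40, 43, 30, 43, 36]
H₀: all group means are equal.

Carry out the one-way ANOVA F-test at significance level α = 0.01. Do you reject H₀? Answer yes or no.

Group means [34.60, 50.42, 42.30, 37.83], grand mean 43.273
SSB = Σnᵢ(x̄ᵢ−x̄)² = 1175.495; SSW = ΣΣ(x−x̄ᵢ)² = 897.050
MSB = 1175.495/3 = 391.8318; MSW = 897.050/29 = 30.9328
F = MSB/MSW = 12.6672
df = (3, 29)
p-value (upper-tail) = 0.00002
At α=0.01: p < α → reject H₀

reject H₀: yes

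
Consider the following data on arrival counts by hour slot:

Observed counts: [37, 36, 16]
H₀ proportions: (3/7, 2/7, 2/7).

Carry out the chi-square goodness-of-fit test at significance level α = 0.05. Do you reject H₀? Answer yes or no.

n = 89; E_i = n·p_i = [38.14, 25.43, 25.43]
χ² = (37−38.14)²/38.14 + (36−25.43)²/25.43 + (16−25.43)²/25.43 = 7.9251
df = 2
p-value (upper-tail) = 0.01901
At α=0.05: p < α → reject H₀

reject H₀: yes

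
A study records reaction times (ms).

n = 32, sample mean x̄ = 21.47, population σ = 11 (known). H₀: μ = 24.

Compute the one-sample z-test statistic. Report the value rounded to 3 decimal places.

SE = σ/√n = 11/√32 = 1.9445
z = (x̄−μ₀)/SE = (21.47−24)/1.9445 = -1.3011

test statistic = -1.301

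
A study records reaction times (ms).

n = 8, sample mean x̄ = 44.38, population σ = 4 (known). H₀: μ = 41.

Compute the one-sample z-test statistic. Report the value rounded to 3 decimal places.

test statistic = 2.390

SE = σ/√n = 4/√8 = 1.4142
z = (x̄−μ₀)/SE = (44.38−41)/1.4142 = 2.3900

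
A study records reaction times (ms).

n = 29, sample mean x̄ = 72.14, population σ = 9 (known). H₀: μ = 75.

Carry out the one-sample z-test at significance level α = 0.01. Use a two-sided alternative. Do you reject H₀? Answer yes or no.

SE = σ/√n = 9/√29 = 1.6713
z = (x̄−μ₀)/SE = (72.14−75)/1.6713 = -1.7113
p-value (two-sided) = 0.08703
At α=0.01: p ≥ α → fail to reject H₀

reject H₀: no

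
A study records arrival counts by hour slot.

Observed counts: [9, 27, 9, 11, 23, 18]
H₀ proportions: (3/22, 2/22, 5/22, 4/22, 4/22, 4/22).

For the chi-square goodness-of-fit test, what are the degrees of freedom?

degrees of freedom = 5

df = k − 1 = 6 − 1 = 5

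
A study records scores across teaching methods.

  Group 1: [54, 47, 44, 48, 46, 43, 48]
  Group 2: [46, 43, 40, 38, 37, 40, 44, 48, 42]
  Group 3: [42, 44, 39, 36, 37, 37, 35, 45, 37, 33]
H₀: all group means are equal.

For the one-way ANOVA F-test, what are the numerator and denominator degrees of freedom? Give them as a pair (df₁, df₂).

k = 3 groups, N = 26 total
df = (k−1, N−k) = (3−1, 26−3) = (2, 23)

degrees of freedom = [2, 23]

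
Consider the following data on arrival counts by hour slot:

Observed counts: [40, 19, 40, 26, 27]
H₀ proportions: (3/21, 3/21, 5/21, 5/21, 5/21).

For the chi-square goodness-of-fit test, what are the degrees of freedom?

df = k − 1 = 5 − 1 = 4

degrees of freedom = 4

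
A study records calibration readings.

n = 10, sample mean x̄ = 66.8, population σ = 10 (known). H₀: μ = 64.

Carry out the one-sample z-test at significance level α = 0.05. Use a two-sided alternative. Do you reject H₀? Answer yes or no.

SE = σ/√n = 10/√10 = 3.1623
z = (x̄−μ₀)/SE = (66.8−64)/3.1623 = 0.8854
p-value (two-sided) = 0.37592
At α=0.05: p ≥ α → fail to reject H₀

reject H₀: no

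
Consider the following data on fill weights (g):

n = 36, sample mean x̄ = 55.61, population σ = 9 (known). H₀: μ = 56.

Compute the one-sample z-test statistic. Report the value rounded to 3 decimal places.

SE = σ/√n = 9/√36 = 1.5000
z = (x̄−μ₀)/SE = (55.61−56)/1.5000 = -0.2600

test statistic = -0.260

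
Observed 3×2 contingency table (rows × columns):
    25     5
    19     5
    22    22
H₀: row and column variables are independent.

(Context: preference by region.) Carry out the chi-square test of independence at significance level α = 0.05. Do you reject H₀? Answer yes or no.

Row totals [30, 24, 44], col totals [66, 32], n=98
χ² = (25−20.20)²/20.20 + (5−9.80)²/9.80 + (19−16.16)²/16.16 + (5−7.84)²/7.84 + (22−29.63)²/29.63 + (22−14.37)²/14.37 = 11.0320
df = 2
p-value (upper-tail) = 0.00402
At α=0.05: p < α → reject H₀

reject H₀: yes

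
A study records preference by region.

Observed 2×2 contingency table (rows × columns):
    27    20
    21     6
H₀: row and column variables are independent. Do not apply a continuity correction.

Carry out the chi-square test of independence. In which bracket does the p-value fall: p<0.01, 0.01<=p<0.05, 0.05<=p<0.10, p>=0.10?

p-value bracket: 0.05<=p<0.10

Row totals [47, 27], col totals [48, 26], n=74
χ² = (27−30.49)²/30.49 + (20−16.51)²/16.51 + (21−17.51)²/17.51 + (6−9.49)²/9.49 = 3.1102
df = 1
p-value (upper-tail) = 0.07780
→ bracket: 0.05<=p<0.10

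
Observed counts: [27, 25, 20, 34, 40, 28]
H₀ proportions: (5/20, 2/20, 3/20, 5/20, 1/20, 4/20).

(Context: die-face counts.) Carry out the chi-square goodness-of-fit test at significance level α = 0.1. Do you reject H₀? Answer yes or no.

reject H₀: yes

n = 174; E_i = n·p_i = [43.50, 17.40, 26.10, 43.50, 8.70, 34.80]
χ² = (27−43.50)²/43.50 + (25−17.40)²/17.40 + (20−26.10)²/26.10 + (34−43.50)²/43.50 + (40−8.70)²/8.70 + (28−34.80)²/34.80 = 127.0153
df = 5
p-value (upper-tail) = 0.00000
At α=0.1: p < α → reject H₀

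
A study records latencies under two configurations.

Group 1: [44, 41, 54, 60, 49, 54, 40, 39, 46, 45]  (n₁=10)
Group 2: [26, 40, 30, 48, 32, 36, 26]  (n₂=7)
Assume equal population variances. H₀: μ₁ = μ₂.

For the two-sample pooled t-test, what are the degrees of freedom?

degrees of freedom = 15

df = n₁ + n₂ − 2 = 10 + 7 − 2 = 15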